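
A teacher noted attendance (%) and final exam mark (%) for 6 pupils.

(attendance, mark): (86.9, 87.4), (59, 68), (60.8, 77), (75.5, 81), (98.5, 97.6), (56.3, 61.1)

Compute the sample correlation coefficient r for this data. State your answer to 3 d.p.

n = 6, Σx = 437, Σy = 472.1, Σx² = 33301.44, Σy² = 38011.73, Σxy = 35457.69
nΣxy − ΣxΣy = 212746.14 − 206307.7 = 6438.44
nΣx² − (Σx)² = 199808.64 − 190969 = 8839.64; nΣy² − (Σy)² = 228070.38 − 222878.41 = 5191.97
r = 6438.44 / √(8839.64 × 5191.97) = 6438.44 / 6774.5956 ≈ 0.950

0.950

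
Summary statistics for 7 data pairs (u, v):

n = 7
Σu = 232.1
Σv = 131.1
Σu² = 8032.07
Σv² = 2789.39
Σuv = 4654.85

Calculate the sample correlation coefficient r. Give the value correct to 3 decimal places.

0.919

r = (nΣuv − ΣuΣv) / √[(nΣu² − (Σu)²)(nΣv² − (Σv)²)]
Numerator: 7×4654.85 − 232.1×131.1 = 2155.64
Denominator: √[(56224.49 − 53870.41)(19525.73 − 17187.21)] = √[2354.08 × 2338.52] = 2346.2871
r = 2155.64 / 2346.2871 ≈ 0.919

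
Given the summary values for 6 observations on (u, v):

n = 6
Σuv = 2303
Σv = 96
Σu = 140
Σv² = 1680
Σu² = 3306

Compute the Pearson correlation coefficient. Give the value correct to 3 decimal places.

r = (nΣuv − ΣuΣv) / √[(nΣu² − (Σu)²)(nΣv² − (Σv)²)]
Numerator: 6×2303 − 140×96 = 378
Denominator: √[(19836 − 19600)(10080 − 9216)] = √[236 × 864] = 451.5573
r = 378 / 451.5573 ≈ 0.837

0.837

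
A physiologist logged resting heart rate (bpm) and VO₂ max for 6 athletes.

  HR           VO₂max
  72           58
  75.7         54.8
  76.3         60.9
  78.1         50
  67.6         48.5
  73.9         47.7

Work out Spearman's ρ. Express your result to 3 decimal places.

0.314

Rank HR: 2, 4, 5, 6, 1, 3
Rank VO₂max: 5, 4, 6, 3, 2, 1
d = rank(HR) − rank(VO₂max): -3, 0, -1, 3, -1, 2; Σd² = 24
ρ = 1 − 6Σd² / [n(n²−1)] = 1 − 6×24 / (6×35) = 1 − 144/210 ≈ 0.314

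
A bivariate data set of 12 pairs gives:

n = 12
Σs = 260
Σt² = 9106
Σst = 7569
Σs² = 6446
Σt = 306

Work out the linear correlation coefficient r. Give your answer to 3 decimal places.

0.913

r = (nΣst − ΣsΣt) / √[(nΣs² − (Σs)²)(nΣt² − (Σt)²)]
Numerator: 12×7569 − 260×306 = 11268
Denominator: √[(77352 − 67600)(109272 − 93636)] = √[9752 × 15636] = 12348.3712
r = 11268 / 12348.3712 ≈ 0.913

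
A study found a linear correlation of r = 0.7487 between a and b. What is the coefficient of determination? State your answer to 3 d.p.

r² = (0.7487)² = 0.561

0.561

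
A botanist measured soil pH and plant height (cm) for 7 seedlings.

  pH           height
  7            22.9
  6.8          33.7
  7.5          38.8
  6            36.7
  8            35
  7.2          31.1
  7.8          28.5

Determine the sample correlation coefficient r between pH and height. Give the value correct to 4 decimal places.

n = 7, Σx = 50.3, Σy = 226.7, Σx² = 364.17, Σy² = 7516.89, Σxy = 1626.88
nΣxy − ΣxΣy = 11388.16 − 11403.01 = -14.85
nΣx² − (Σx)² = 2549.19 − 2530.09 = 19.1; nΣy² − (Σy)² = 52618.23 − 51392.89 = 1225.34
r = -14.85 / √(19.1 × 1225.34) = -14.85 / 152.9836 ≈ -0.0971

-0.0971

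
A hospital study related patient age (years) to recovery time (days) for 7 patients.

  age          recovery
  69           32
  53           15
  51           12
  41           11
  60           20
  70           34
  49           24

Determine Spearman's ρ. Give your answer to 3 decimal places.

Rank age: 6, 4, 3, 1, 5, 7, 2
Rank recovery: 6, 3, 2, 1, 4, 7, 5
d = rank(age) − rank(recovery): 0, 1, 1, 0, 1, 0, -3; Σd² = 12
ρ = 1 − 6Σd² / [n(n²−1)] = 1 − 6×12 / (7×48) = 1 − 72/336 ≈ 0.786

0.786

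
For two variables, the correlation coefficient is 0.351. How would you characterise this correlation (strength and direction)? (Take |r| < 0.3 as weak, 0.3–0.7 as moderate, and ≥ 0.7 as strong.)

moderate positive

r = 0.351 > 0 so the relationship is positive.
|r| = 0.351, which falls in the moderate range.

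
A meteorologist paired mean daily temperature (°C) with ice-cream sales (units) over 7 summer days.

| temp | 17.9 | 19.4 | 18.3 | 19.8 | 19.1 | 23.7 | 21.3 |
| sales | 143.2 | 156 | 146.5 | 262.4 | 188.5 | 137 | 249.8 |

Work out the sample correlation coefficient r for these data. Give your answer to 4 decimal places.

0.0920

n = 7, Σx = 139.5, Σy = 1283.4, Σx² = 2803.89, Σy² = 251859.54, Σxy = 25634.14
nΣxy − ΣxΣy = 179438.98 − 179034.3 = 404.68
nΣx² − (Σx)² = 19627.23 − 19460.25 = 166.98; nΣy² − (Σy)² = 1763016.78 − 1647115.56 = 115901.22
r = 404.68 / √(166.98 × 115901.22) = 404.68 / 4399.2256 ≈ 0.0920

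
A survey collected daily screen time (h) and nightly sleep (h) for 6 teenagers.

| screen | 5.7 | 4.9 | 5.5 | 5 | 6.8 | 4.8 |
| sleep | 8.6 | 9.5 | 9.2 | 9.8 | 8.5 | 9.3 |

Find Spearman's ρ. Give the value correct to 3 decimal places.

-0.771

Rank screen: 5, 2, 4, 3, 6, 1
Rank sleep: 2, 5, 3, 6, 1, 4
d = rank(screen) − rank(sleep): 3, -3, 1, -3, 5, -3; Σd² = 62
ρ = 1 − 6Σd² / [n(n²−1)] = 1 − 6×62 / (6×35) = 1 − 372/210 ≈ -0.771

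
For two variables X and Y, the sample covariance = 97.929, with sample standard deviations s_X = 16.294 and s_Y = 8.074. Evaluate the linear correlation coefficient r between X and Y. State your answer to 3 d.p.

0.744

r = Cov(X,Y) / (s_X · s_Y) = 97.929 / (16.294 × 8.074)
  = 97.929 / 131.5578 ≈ 0.744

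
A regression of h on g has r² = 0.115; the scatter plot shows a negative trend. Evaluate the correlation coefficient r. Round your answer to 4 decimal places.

-0.3391

|r| = √0.115 = 0.3391
The association is negative, so r = −0.3391.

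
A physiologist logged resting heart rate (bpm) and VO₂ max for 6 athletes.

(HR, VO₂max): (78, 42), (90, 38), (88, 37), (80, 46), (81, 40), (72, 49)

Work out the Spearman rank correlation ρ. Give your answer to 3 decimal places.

Rank HR: 2, 6, 5, 3, 4, 1
Rank VO₂max: 4, 2, 1, 5, 3, 6
d = rank(HR) − rank(VO₂max): -2, 4, 4, -2, 1, -5; Σd² = 66
ρ = 1 − 6Σd² / [n(n²−1)] = 1 − 6×66 / (6×35) = 1 − 396/210 ≈ -0.886

-0.886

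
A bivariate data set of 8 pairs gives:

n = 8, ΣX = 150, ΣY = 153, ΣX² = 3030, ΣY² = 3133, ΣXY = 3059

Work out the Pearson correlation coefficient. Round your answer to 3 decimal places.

0.897

r = (nΣXY − ΣXΣY) / √[(nΣX² − (ΣX)²)(nΣY² − (ΣY)²)]
Numerator: 8×3059 − 150×153 = 1522
Denominator: √[(24240 − 22500)(25064 − 23409)] = √[1740 × 1655] = 1696.9679
r = 1522 / 1696.9679 ≈ 0.897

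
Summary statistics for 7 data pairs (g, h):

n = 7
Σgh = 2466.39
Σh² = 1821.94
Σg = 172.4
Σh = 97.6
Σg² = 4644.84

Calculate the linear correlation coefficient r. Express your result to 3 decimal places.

r = (nΣgh − ΣgΣh) / √[(nΣg² − (Σg)²)(nΣh² − (Σh)²)]
Numerator: 7×2466.39 − 172.4×97.6 = 438.49
Denominator: √[(32513.88 − 29721.76)(12753.58 − 9525.76)] = √[2792.12 × 3227.82] = 3002.0761
r = 438.49 / 3002.0761 ≈ 0.146

0.146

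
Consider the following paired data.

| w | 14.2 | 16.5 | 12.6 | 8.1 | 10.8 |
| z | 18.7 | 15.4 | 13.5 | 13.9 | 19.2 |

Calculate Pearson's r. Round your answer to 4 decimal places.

n = 5, Σw = 62.2, Σz = 80.7, Σw² = 814.9, Σz² = 1330.95, Σwz = 1009.69
nΣwz − ΣwΣz = 5048.45 − 5019.54 = 28.91
nΣw² − (Σw)² = 4074.5 − 3868.84 = 205.66; nΣz² − (Σz)² = 6654.75 − 6512.49 = 142.26
r = 28.91 / √(205.66 × 142.26) = 28.91 / 171.0473 ≈ 0.1690

0.1690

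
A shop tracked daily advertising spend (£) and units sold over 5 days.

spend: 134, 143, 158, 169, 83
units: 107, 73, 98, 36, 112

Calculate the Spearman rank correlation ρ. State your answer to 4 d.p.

Rank spend: 2, 3, 4, 5, 1
Rank units: 4, 2, 3, 1, 5
d = rank(spend) − rank(units): -2, 1, 1, 4, -4; Σd² = 38
ρ = 1 − 6Σd² / [n(n²−1)] = 1 − 6×38 / (5×24) = 1 − 228/120 ≈ -0.9000

-0.9000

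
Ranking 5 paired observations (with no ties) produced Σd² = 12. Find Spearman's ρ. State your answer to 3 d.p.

0.400

ρ = 1 − 6Σd² / [n(n²−1)] = 1 − 6×12 / (5×24)
  = 1 − 72/120 = 1 − 0.6000 ≈ 0.400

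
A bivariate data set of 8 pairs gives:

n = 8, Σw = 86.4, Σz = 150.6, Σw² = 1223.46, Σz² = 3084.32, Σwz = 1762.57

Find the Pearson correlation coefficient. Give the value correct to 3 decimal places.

r = (nΣwz − ΣwΣz) / √[(nΣw² − (Σw)²)(nΣz² − (Σz)²)]
Numerator: 8×1762.57 − 86.4×150.6 = 1088.72
Denominator: √[(9787.68 − 7464.96)(24674.56 − 22680.36)] = √[2322.72 × 1994.2] = 2152.2008
r = 1088.72 / 2152.2008 ≈ 0.506

0.506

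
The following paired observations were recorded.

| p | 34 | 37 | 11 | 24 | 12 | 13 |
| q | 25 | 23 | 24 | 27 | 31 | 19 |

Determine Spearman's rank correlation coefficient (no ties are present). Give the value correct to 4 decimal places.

-0.2000

Rank p: 5, 6, 1, 4, 2, 3
Rank q: 4, 2, 3, 5, 6, 1
d = rank(p) − rank(q): 1, 4, -2, -1, -4, 2; Σd² = 42
ρ = 1 − 6Σd² / [n(n²−1)] = 1 − 6×42 / (6×35) = 1 − 252/210 ≈ -0.2000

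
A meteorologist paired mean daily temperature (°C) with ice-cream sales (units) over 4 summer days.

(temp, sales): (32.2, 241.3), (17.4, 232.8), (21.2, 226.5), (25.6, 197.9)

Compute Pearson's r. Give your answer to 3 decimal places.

0.097

n = 4, Σx = 96.4, Σy = 898.5, Σx² = 2444.4, Σy² = 202888.19, Σxy = 21688.62
nΣxy − ΣxΣy = 86754.48 − 86615.4 = 139.08
nΣx² − (Σx)² = 9777.6 − 9292.96 = 484.64; nΣy² − (Σy)² = 811552.76 − 807302.25 = 4250.51
r = 139.08 / √(484.64 × 4250.51) = 139.08 / 1435.2586 ≈ 0.097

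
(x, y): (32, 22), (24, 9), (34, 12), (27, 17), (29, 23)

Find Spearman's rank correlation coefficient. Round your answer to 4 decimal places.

0.3000

Rank x: 4, 1, 5, 2, 3
Rank y: 4, 1, 2, 3, 5
d = rank(x) − rank(y): 0, 0, 3, -1, -2; Σd² = 14
ρ = 1 − 6Σd² / [n(n²−1)] = 1 − 6×14 / (5×24) = 1 − 84/120 ≈ 0.3000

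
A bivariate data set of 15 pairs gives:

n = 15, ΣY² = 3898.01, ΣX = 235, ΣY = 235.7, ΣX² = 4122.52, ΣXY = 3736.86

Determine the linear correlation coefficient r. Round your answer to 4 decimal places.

r = (nΣXY − ΣXΣY) / √[(nΣX² − (ΣX)²)(nΣY² − (ΣY)²)]
Numerator: 15×3736.86 − 235×235.7 = 663.4
Denominator: √[(61837.8 − 55225)(58470.15 − 55554.49)] = √[6612.8 × 2915.66] = 4390.9767
r = 663.4 / 4390.9767 ≈ 0.1511

0.1511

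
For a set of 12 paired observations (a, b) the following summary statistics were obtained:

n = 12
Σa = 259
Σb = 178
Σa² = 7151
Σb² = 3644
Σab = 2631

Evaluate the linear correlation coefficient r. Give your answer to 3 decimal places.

r = (nΣab − ΣaΣb) / √[(nΣa² − (Σa)²)(nΣb² − (Σb)²)]
Numerator: 12×2631 − 259×178 = -14530
Denominator: √[(85812 − 67081)(43728 − 31684)] = √[18731 × 12044] = 15019.8590
r = -14530 / 15019.8590 ≈ -0.967

-0.967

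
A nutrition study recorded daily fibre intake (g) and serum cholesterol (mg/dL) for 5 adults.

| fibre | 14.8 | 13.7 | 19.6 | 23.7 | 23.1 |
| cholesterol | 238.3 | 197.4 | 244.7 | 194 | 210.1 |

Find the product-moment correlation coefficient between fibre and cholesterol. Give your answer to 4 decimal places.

n = 5, Σx = 94.9, Σy = 1084.5, Σx² = 1886.19, Σy² = 237409.75, Σxy = 20478.45
nΣxy − ΣxΣy = 102392.25 − 102919.05 = -526.8
nΣx² − (Σx)² = 9430.95 − 9006.01 = 424.94; nΣy² − (Σy)² = 1187048.75 − 1176140.25 = 10908.5
r = -526.8 / √(424.94 × 10908.5) = -526.8 / 2153.0114 ≈ -0.2447

-0.2447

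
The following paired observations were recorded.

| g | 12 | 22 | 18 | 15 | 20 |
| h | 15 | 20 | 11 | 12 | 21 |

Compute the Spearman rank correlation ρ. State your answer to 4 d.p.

Rank g: 1, 5, 3, 2, 4
Rank h: 3, 4, 1, 2, 5
d = rank(g) − rank(h): -2, 1, 2, 0, -1; Σd² = 10
ρ = 1 − 6Σd² / [n(n²−1)] = 1 − 6×10 / (5×24) = 1 − 60/120 ≈ 0.5000

0.5000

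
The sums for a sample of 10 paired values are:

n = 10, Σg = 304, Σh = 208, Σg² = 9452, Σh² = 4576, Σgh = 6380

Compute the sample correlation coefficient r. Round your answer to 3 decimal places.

r = (nΣgh − ΣgΣh) / √[(nΣg² − (Σg)²)(nΣh² − (Σh)²)]
Numerator: 10×6380 − 304×208 = 568
Denominator: √[(94520 − 92416)(45760 − 43264)] = √[2104 × 2496] = 2291.6335
r = 568 / 2291.6335 ≈ 0.248

0.248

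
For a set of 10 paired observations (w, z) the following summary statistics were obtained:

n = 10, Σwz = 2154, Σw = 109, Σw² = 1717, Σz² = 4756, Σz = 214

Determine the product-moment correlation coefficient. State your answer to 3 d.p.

r = (nΣwz − ΣwΣz) / √[(nΣw² − (Σw)²)(nΣz² − (Σz)²)]
Numerator: 10×2154 − 109×214 = -1786
Denominator: √[(17170 − 11881)(47560 − 45796)] = √[5289 × 1764] = 3054.4715
r = -1786 / 3054.4715 ≈ -0.585

-0.585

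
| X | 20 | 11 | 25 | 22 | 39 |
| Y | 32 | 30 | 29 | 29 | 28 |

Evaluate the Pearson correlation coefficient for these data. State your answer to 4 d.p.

n = 5, ΣX = 117, ΣY = 148, ΣX² = 3151, ΣY² = 4390, ΣXY = 3425
nΣXY − ΣXΣY = 17125 − 17316 = -191
nΣX² − (ΣX)² = 15755 − 13689 = 2066; nΣY² − (ΣY)² = 21950 − 21904 = 46
r = -191 / √(2066 × 46) = -191 / 308.2791 ≈ -0.6196

-0.6196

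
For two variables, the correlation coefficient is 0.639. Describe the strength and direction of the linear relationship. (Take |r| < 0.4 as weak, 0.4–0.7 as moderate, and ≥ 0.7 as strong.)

r = 0.639 > 0 so the relationship is positive.
|r| = 0.639, which falls in the moderate range.

moderate positive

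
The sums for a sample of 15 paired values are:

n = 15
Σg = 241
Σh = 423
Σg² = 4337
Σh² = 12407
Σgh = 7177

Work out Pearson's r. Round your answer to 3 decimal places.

0.807

r = (nΣgh − ΣgΣh) / √[(nΣg² − (Σg)²)(nΣh² − (Σh)²)]
Numerator: 15×7177 − 241×423 = 5712
Denominator: √[(65055 − 58081)(186105 − 178929)] = √[6974 × 7176] = 7074.2790
r = 5712 / 7074.2790 ≈ 0.807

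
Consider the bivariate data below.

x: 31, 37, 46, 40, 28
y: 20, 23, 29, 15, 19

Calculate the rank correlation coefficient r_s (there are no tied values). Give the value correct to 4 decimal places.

0.4000

Rank x: 2, 3, 5, 4, 1
Rank y: 3, 4, 5, 1, 2
d = rank(x) − rank(y): -1, -1, 0, 3, -1; Σd² = 12
ρ = 1 − 6Σd² / [n(n²−1)] = 1 − 6×12 / (5×24) = 1 − 72/120 ≈ 0.4000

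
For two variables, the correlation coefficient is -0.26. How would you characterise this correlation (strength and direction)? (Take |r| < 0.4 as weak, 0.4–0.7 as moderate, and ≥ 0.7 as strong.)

r = -0.26 < 0 so the relationship is negative.
|r| = 0.26, which falls in the weak range.

weak negative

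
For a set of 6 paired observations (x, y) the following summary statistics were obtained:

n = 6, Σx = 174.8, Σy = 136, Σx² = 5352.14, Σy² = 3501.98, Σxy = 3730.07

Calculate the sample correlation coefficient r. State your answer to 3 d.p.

r = (nΣxy − ΣxΣy) / √[(nΣx² − (Σx)²)(nΣy² − (Σy)²)]
Numerator: 6×3730.07 − 174.8×136 = -1392.38
Denominator: √[(32112.84 − 30555.04)(21011.88 − 18496)] = √[1557.8 × 2515.88] = 1979.7065
r = -1392.38 / 1979.7065 ≈ -0.703

-0.703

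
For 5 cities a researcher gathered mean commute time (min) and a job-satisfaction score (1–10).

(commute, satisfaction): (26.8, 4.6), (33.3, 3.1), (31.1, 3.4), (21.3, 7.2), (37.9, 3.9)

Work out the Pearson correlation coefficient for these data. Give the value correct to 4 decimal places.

n = 5, Σx = 150.4, Σy = 22.2, Σx² = 4684.44, Σy² = 109.38, Σxy = 633.42
nΣxy − ΣxΣy = 3167.1 − 3338.88 = -171.78
nΣx² − (Σx)² = 23422.2 − 22620.16 = 802.04; nΣy² − (Σy)² = 546.9 − 492.84 = 54.06
r = -171.78 / √(802.04 × 54.06) = -171.78 / 208.2265 ≈ -0.8250

-0.8250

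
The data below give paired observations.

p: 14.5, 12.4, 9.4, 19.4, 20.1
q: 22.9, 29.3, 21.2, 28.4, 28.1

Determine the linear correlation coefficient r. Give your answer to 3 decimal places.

n = 5, Σp = 75.8, Σq = 129.9, Σp² = 1232.74, Σq² = 3428.51, Σpq = 2010.42
nΣpq − ΣpΣq = 10052.1 − 9846.42 = 205.68
nΣp² − (Σp)² = 6163.7 − 5745.64 = 418.06; nΣq² − (Σq)² = 17142.55 − 16874.01 = 268.54
r = 205.68 / √(418.06 × 268.54) = 205.68 / 335.0609 ≈ 0.614

0.614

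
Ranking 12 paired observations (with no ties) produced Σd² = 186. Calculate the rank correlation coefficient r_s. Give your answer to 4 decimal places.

ρ = 1 − 6Σd² / [n(n²−1)] = 1 − 6×186 / (12×143)
  = 1 − 1116/1716 = 1 − 0.65035 ≈ 0.3497

0.3497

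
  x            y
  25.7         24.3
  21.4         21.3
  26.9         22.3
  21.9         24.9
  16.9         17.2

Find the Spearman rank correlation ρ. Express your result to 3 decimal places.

Rank x: 4, 2, 5, 3, 1
Rank y: 4, 2, 3, 5, 1
d = rank(x) − rank(y): 0, 0, 2, -2, 0; Σd² = 8
ρ = 1 − 6Σd² / [n(n²−1)] = 1 − 6×8 / (5×24) = 1 − 48/120 ≈ 0.600

0.600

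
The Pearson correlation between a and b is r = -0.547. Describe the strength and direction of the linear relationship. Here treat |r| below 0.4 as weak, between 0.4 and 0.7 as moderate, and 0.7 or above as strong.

r = -0.547 < 0 so the relationship is negative.
|r| = 0.547, which falls in the moderate range.

moderate negative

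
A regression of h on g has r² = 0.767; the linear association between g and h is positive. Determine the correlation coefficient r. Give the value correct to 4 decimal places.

0.8758

|r| = √0.767 = 0.8758
The association is positive, so r = 0.8758.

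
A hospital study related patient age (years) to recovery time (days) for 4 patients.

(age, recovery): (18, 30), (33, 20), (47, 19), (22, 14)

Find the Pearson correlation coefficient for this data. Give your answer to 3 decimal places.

-0.341

n = 4, Σx = 120, Σy = 83, Σx² = 4106, Σy² = 1857, Σxy = 2401
nΣxy − ΣxΣy = 9604 − 9960 = -356
nΣx² − (Σx)² = 16424 − 14400 = 2024; nΣy² − (Σy)² = 7428 − 6889 = 539
r = -356 / √(2024 × 539) = -356 / 1044.4788 ≈ -0.341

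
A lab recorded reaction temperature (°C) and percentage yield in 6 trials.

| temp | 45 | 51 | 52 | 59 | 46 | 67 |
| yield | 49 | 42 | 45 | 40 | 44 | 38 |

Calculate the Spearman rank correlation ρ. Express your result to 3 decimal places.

Rank temp: 1, 3, 4, 5, 2, 6
Rank yield: 6, 3, 5, 2, 4, 1
d = rank(temp) − rank(yield): -5, 0, -1, 3, -2, 5; Σd² = 64
ρ = 1 − 6Σd² / [n(n²−1)] = 1 − 6×64 / (6×35) = 1 − 384/210 ≈ -0.829

-0.829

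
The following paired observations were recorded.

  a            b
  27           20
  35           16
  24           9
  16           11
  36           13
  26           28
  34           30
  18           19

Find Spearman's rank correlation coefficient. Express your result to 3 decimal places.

Rank a: 5, 7, 3, 1, 8, 4, 6, 2
Rank b: 6, 4, 1, 2, 3, 7, 8, 5
d = rank(a) − rank(b): -1, 3, 2, -1, 5, -3, -2, -3; Σd² = 62
ρ = 1 − 6Σd² / [n(n²−1)] = 1 − 6×62 / (8×63) = 1 − 372/504 ≈ 0.262

0.262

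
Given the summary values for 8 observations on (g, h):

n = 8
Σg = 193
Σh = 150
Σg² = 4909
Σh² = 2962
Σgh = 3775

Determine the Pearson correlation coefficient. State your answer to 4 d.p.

r = (nΣgh − ΣgΣh) / √[(nΣg² − (Σg)²)(nΣh² − (Σh)²)]
Numerator: 8×3775 − 193×150 = 1250
Denominator: √[(39272 − 37249)(23696 − 22500)] = √[2023 × 1196] = 1555.4768
r = 1250 / 1555.4768 ≈ 0.8036

0.8036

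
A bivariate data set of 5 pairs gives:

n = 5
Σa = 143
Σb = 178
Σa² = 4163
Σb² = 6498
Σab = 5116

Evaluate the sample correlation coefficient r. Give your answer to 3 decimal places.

0.232

r = (nΣab − ΣaΣb) / √[(nΣa² − (Σa)²)(nΣb² − (Σb)²)]
Numerator: 5×5116 − 143×178 = 126
Denominator: √[(20815 − 20449)(32490 − 31684)] = √[366 × 806] = 543.1353
r = 126 / 543.1353 ≈ 0.232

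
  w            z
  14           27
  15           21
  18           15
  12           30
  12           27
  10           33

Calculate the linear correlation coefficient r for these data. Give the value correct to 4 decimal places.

n = 6, Σw = 81, Σz = 153, Σw² = 1133, Σz² = 4113, Σwz = 1977
nΣwz − ΣwΣz = 11862 − 12393 = -531
nΣw² − (Σw)² = 6798 − 6561 = 237; nΣz² − (Σz)² = 24678 − 23409 = 1269
r = -531 / √(237 × 1269) = -531 / 548.4095 ≈ -0.9683

-0.9683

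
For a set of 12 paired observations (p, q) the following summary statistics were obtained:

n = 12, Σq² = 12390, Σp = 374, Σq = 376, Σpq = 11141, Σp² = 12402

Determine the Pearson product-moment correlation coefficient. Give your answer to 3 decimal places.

r = (nΣpq − ΣpΣq) / √[(nΣp² − (Σp)²)(nΣq² − (Σq)²)]
Numerator: 12×11141 − 374×376 = -6932
Denominator: √[(148824 − 139876)(148680 − 141376)] = √[8948 × 7304] = 8084.3177
r = -6932 / 8084.3177 ≈ -0.857

-0.857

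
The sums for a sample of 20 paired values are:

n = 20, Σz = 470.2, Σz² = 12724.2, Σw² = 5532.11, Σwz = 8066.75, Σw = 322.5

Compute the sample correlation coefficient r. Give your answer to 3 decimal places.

r = (nΣwz − ΣwΣz) / √[(nΣw² − (Σw)²)(nΣz² − (Σz)²)]
Numerator: 20×8066.75 − 322.5×470.2 = 9695.5
Denominator: √[(110642.2 − 104006.25)(254484 − 221088.04)] = √[6635.95 × 33395.96] = 14886.7028
r = 9695.5 / 14886.7028 ≈ 0.651

0.651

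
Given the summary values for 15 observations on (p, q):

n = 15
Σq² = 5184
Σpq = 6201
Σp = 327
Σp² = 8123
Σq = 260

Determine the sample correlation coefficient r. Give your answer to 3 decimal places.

0.649

r = (nΣpq − ΣpΣq) / √[(nΣp² − (Σp)²)(nΣq² − (Σq)²)]
Numerator: 15×6201 − 327×260 = 7995
Denominator: √[(121845 − 106929)(77760 − 67600)] = √[14916 × 10160] = 12310.4249
r = 7995 / 12310.4249 ≈ 0.649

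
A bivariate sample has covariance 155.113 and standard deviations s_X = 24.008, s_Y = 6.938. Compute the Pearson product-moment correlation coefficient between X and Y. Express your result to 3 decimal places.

r = Cov(X,Y) / (s_X · s_Y) = 155.113 / (24.008 × 6.938)
  = 155.113 / 166.5675 ≈ 0.931

0.931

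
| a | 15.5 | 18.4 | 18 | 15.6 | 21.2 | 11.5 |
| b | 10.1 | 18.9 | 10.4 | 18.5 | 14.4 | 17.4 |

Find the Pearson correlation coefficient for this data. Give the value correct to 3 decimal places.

n = 6, Σa = 100.2, Σb = 89.7, Σa² = 1727.86, Σb² = 1419.75, Σab = 1485.49
nΣab − ΣaΣb = 8912.94 − 8987.94 = -75
nΣa² − (Σa)² = 10367.16 − 10040.04 = 327.12; nΣb² − (Σb)² = 8518.5 − 8046.09 = 472.41
r = -75 / √(327.12 × 472.41) = -75 / 393.1091 ≈ -0.191

-0.191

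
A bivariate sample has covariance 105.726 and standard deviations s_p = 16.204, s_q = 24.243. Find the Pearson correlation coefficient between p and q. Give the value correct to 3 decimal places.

r = Cov(p,q) / (s_p · s_q) = 105.726 / (16.204 × 24.243)
  = 105.726 / 392.8336 ≈ 0.269

0.269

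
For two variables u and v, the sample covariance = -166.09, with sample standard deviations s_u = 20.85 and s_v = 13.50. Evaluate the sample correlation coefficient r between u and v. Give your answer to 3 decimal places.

r = Cov(u,v) / (s_u · s_v) = -166.09 / (20.85 × 13.50)
  = -166.09 / 281.4750 ≈ -0.590

-0.590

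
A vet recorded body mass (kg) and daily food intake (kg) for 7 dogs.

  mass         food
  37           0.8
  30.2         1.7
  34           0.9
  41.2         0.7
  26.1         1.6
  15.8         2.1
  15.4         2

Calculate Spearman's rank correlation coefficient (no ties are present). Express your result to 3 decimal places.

-0.929

Rank mass: 6, 4, 5, 7, 3, 2, 1
Rank food: 2, 5, 3, 1, 4, 7, 6
d = rank(mass) − rank(food): 4, -1, 2, 6, -1, -5, -5; Σd² = 108
ρ = 1 − 6Σd² / [n(n²−1)] = 1 − 6×108 / (7×48) = 1 − 648/336 ≈ -0.929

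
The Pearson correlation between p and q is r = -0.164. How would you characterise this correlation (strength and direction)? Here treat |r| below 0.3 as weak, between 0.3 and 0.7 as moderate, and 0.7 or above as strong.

r = -0.164 < 0 so the relationship is negative.
|r| = 0.164, which falls in the weak range.

weak negative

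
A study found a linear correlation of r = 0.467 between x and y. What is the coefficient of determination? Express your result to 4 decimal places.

r² = (0.467)² = 0.2181

0.2181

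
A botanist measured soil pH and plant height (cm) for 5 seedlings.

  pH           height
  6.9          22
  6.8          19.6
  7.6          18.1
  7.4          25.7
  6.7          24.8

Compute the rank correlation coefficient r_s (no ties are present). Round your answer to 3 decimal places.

Rank pH: 3, 2, 5, 4, 1
Rank height: 3, 2, 1, 5, 4
d = rank(pH) − rank(height): 0, 0, 4, -1, -3; Σd² = 26
ρ = 1 − 6Σd² / [n(n²−1)] = 1 − 6×26 / (5×24) = 1 − 156/120 ≈ -0.300

-0.300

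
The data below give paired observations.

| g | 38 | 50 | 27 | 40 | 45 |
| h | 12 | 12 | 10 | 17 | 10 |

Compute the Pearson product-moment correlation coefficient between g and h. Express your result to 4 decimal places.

0.1618

n = 5, Σg = 200, Σh = 61, Σg² = 8298, Σh² = 777, Σgh = 2456
nΣgh − ΣgΣh = 12280 − 12200 = 80
nΣg² − (Σg)² = 41490 − 40000 = 1490; nΣh² − (Σh)² = 3885 − 3721 = 164
r = 80 / √(1490 × 164) = 80 / 494.3278 ≈ 0.1618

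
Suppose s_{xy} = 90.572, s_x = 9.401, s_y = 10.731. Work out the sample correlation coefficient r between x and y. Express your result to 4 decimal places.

r = Cov(x,y) / (s_x · s_y) = 90.572 / (9.401 × 10.731)
  = 90.572 / 100.8821 ≈ 0.8978

0.8978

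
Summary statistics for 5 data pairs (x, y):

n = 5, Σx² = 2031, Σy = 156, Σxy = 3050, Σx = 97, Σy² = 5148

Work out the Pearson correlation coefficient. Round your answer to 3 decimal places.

r = (nΣxy − ΣxΣy) / √[(nΣx² − (Σx)²)(nΣy² − (Σy)²)]
Numerator: 5×3050 − 97×156 = 118
Denominator: √[(10155 − 9409)(25740 − 24336)] = √[746 × 1404] = 1023.4178
r = 118 / 1023.4178 ≈ 0.115

0.115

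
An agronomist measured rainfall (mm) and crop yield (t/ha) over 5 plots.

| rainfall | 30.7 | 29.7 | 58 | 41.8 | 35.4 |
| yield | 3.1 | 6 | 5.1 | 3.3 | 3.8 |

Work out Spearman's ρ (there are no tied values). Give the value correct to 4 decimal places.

-0.1000

Rank rainfall: 2, 1, 5, 4, 3
Rank yield: 1, 5, 4, 2, 3
d = rank(rainfall) − rank(yield): 1, -4, 1, 2, 0; Σd² = 22
ρ = 1 − 6Σd² / [n(n²−1)] = 1 − 6×22 / (5×24) = 1 − 132/120 ≈ -0.1000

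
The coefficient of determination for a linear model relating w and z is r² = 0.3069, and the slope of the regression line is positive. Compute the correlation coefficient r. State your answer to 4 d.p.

0.5540

|r| = √0.3069 = 0.5540
The association is positive, so r = 0.5540.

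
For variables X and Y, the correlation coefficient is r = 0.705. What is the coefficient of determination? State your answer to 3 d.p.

0.497

r² = (0.705)² = 0.497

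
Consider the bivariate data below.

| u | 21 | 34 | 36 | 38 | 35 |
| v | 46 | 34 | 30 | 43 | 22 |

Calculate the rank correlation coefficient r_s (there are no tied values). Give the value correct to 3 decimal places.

Rank u: 1, 2, 4, 5, 3
Rank v: 5, 3, 2, 4, 1
d = rank(u) − rank(v): -4, -1, 2, 1, 2; Σd² = 26
ρ = 1 − 6Σd² / [n(n²−1)] = 1 − 6×26 / (5×24) = 1 − 156/120 ≈ -0.300

-0.300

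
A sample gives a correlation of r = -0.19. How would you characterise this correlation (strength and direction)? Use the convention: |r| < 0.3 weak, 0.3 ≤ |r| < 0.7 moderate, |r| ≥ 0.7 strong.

weak negative

r = -0.19 < 0 so the relationship is negative.
|r| = 0.19, which falls in the weak range.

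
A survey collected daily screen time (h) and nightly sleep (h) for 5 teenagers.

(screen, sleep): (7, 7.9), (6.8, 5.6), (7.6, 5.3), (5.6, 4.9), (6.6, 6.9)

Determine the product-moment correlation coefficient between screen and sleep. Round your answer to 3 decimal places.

0.277

n = 5, Σx = 33.6, Σy = 30.6, Σx² = 227.92, Σy² = 193.48, Σxy = 206.64
nΣxy − ΣxΣy = 1033.2 − 1028.16 = 5.04
nΣx² − (Σx)² = 1139.6 − 1128.96 = 10.64; nΣy² − (Σy)² = 967.4 − 936.36 = 31.04
r = 5.04 / √(10.64 × 31.04) = 5.04 / 18.1732 ≈ 0.277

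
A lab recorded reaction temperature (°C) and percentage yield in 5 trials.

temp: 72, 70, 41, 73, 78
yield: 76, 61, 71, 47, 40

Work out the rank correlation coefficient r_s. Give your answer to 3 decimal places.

Rank temp: 3, 2, 1, 4, 5
Rank yield: 5, 3, 4, 2, 1
d = rank(temp) − rank(yield): -2, -1, -3, 2, 4; Σd² = 34
ρ = 1 − 6Σd² / [n(n²−1)] = 1 − 6×34 / (5×24) = 1 − 204/120 ≈ -0.700

-0.700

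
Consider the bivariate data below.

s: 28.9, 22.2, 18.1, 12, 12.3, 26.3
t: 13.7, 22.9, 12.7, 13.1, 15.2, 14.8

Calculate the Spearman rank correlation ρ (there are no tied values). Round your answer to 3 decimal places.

Rank s: 6, 4, 3, 1, 2, 5
Rank t: 3, 6, 1, 2, 5, 4
d = rank(s) − rank(t): 3, -2, 2, -1, -3, 1; Σd² = 28
ρ = 1 − 6Σd² / [n(n²−1)] = 1 − 6×28 / (6×35) = 1 − 168/210 ≈ 0.200

0.200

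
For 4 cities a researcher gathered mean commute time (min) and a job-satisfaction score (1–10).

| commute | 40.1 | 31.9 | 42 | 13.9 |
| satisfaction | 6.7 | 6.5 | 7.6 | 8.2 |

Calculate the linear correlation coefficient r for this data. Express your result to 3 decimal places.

n = 4, Σx = 127.9, Σy = 29, Σx² = 4582.83, Σy² = 212.14, Σxy = 909.2
nΣxy − ΣxΣy = 3636.8 − 3709.1 = -72.3
nΣx² − (Σx)² = 18331.32 − 16358.41 = 1972.91; nΣy² − (Σy)² = 848.56 − 841 = 7.56
r = -72.3 / √(1972.91 × 7.56) = -72.3 / 122.1278 ≈ -0.592

-0.592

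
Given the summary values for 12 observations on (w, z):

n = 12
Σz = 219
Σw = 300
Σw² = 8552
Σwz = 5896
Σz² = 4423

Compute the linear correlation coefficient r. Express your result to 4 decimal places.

0.6287

r = (nΣwz − ΣwΣz) / √[(nΣw² − (Σw)²)(nΣz² − (Σz)²)]
Numerator: 12×5896 − 300×219 = 5052
Denominator: √[(102624 − 90000)(53076 − 47961)] = √[12624 × 5115] = 8035.6555
r = 5052 / 8035.6555 ≈ 0.6287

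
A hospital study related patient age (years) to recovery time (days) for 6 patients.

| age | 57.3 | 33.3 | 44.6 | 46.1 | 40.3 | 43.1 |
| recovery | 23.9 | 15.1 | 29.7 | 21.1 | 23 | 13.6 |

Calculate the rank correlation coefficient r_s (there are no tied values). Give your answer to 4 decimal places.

0.4857

Rank age: 6, 1, 4, 5, 2, 3
Rank recovery: 5, 2, 6, 3, 4, 1
d = rank(age) − rank(recovery): 1, -1, -2, 2, -2, 2; Σd² = 18
ρ = 1 − 6Σd² / [n(n²−1)] = 1 − 6×18 / (6×35) = 1 − 108/210 ≈ 0.4857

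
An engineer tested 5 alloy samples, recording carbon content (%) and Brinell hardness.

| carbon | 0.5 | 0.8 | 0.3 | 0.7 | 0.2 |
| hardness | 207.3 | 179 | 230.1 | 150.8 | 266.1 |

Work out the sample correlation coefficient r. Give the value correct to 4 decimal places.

-0.9225

n = 5, Σx = 2.5, Σy = 1033.3, Σx² = 1.51, Σy² = 221510.15, Σxy = 474.66
nΣxy − ΣxΣy = 2373.3 − 2583.25 = -209.95
nΣx² − (Σx)² = 7.55 − 6.25 = 1.3; nΣy² − (Σy)² = 1107550.75 − 1067708.89 = 39841.86
r = -209.95 / √(1.3 × 39841.86) = -209.95 / 227.5839 ≈ -0.9225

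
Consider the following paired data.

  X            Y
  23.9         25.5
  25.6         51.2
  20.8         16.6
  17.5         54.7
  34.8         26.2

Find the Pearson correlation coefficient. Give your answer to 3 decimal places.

n = 5, ΣX = 122.6, ΣY = 174.2, ΣX² = 3176.5, ΣY² = 7225.78, ΣXY = 4134.46
nΣXY − ΣXΣY = 20672.3 − 21356.92 = -684.62
nΣX² − (ΣX)² = 15882.5 − 15030.76 = 851.74; nΣY² − (ΣY)² = 36128.9 − 30345.64 = 5783.26
r = -684.62 / √(851.74 × 5783.26) = -684.62 / 2219.4220 ≈ -0.308

-0.308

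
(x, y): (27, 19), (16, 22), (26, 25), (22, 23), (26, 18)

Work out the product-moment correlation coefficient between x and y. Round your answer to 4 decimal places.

-0.2816

n = 5, Σx = 117, Σy = 107, Σx² = 2821, Σy² = 2323, Σxy = 2489
nΣxy − ΣxΣy = 12445 − 12519 = -74
nΣx² − (Σx)² = 14105 − 13689 = 416; nΣy² − (Σy)² = 11615 − 11449 = 166
r = -74 / √(416 × 166) = -74 / 262.7851 ≈ -0.2816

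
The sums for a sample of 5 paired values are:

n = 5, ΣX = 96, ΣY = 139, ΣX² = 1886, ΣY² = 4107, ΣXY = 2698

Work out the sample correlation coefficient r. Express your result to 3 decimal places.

r = (nΣXY − ΣXΣY) / √[(nΣX² − (ΣX)²)(nΣY² − (ΣY)²)]
Numerator: 5×2698 − 96×139 = 146
Denominator: √[(9430 − 9216)(20535 − 19321)] = √[214 × 1214] = 509.7019
r = 146 / 509.7019 ≈ 0.286

0.286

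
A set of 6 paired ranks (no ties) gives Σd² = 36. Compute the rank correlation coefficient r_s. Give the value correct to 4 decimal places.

ρ = 1 − 6Σd² / [n(n²−1)] = 1 − 6×36 / (6×35)
  = 1 − 216/210 = 1 − 1.02857 ≈ -0.0286

-0.0286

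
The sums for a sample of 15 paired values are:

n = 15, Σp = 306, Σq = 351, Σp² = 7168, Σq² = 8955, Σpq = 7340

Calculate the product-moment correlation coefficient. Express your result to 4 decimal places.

r = (nΣpq − ΣpΣq) / √[(nΣp² − (Σp)²)(nΣq² − (Σq)²)]
Numerator: 15×7340 − 306×351 = 2694
Denominator: √[(107520 − 93636)(134325 − 123201)] = √[13884 × 11124] = 12427.6151
r = 2694 / 12427.6151 ≈ 0.2168

0.2168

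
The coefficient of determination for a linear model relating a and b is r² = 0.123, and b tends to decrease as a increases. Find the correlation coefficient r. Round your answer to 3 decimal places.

|r| = √0.123 = 0.351
The association is negative, so r = −0.351.

-0.351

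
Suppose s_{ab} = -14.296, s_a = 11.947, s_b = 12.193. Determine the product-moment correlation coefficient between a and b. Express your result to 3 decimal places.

-0.098

r = Cov(a,b) / (s_a · s_b) = -14.296 / (11.947 × 12.193)
  = -14.296 / 145.6698 ≈ -0.098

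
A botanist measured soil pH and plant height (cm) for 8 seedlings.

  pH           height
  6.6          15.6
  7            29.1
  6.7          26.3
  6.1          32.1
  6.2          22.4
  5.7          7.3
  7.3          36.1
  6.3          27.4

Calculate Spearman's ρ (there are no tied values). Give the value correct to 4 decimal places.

Rank pH: 5, 7, 6, 2, 3, 1, 8, 4
Rank height: 2, 6, 4, 7, 3, 1, 8, 5
d = rank(pH) − rank(height): 3, 1, 2, -5, 0, 0, 0, -1; Σd² = 40
ρ = 1 − 6Σd² / [n(n²−1)] = 1 − 6×40 / (8×63) = 1 − 240/504 ≈ 0.5238

0.5238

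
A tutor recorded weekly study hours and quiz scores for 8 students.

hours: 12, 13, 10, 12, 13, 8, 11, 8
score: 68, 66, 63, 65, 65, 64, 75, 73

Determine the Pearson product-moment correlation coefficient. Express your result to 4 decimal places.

n = 8, Σx = 87, Σy = 539, Σx² = 975, Σy² = 36449, Σxy = 5850
nΣxy − ΣxΣy = 46800 − 46893 = -93
nΣx² − (Σx)² = 7800 − 7569 = 231; nΣy² − (Σy)² = 291592 − 290521 = 1071
r = -93 / √(231 × 1071) = -93 / 497.3942 ≈ -0.1870

-0.1870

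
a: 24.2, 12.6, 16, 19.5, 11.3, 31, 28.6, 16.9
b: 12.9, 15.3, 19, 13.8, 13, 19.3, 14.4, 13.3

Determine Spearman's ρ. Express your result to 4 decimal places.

0.2381

Rank a: 6, 2, 3, 5, 1, 8, 7, 4
Rank b: 1, 6, 7, 4, 2, 8, 5, 3
d = rank(a) − rank(b): 5, -4, -4, 1, -1, 0, 2, 1; Σd² = 64
ρ = 1 − 6Σd² / [n(n²−1)] = 1 − 6×64 / (8×63) = 1 − 384/504 ≈ 0.2381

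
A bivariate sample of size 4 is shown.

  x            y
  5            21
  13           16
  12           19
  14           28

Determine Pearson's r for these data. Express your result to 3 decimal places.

0.144

n = 4, Σx = 44, Σy = 84, Σx² = 534, Σy² = 1842, Σxy = 933
nΣxy − ΣxΣy = 3732 − 3696 = 36
nΣx² − (Σx)² = 2136 − 1936 = 200; nΣy² − (Σy)² = 7368 − 7056 = 312
r = 36 / √(200 × 312) = 36 / 249.7999 ≈ 0.144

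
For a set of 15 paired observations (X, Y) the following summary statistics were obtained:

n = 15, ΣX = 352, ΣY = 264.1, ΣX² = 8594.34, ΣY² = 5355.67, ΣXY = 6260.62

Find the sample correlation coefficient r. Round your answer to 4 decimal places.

0.1299

r = (nΣXY − ΣXΣY) / √[(nΣX² − (ΣX)²)(nΣY² − (ΣY)²)]
Numerator: 15×6260.62 − 352×264.1 = 946.1
Denominator: √[(128915.1 − 123904)(80335.05 − 69748.81)] = √[5011.1 × 10586.24] = 7283.4543
r = 946.1 / 7283.4543 ≈ 0.1299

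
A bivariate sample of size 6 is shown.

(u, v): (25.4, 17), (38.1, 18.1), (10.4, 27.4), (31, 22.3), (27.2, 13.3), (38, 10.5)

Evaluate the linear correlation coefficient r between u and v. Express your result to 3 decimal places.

-0.703

n = 6, Σu = 170.1, Σv = 108.6, Σu² = 5349.77, Σv² = 2151.8, Σuv = 2858.43
nΣuv − ΣuΣv = 17150.58 − 18472.86 = -1322.28
nΣu² − (Σu)² = 32098.62 − 28934.01 = 3164.61; nΣv² − (Σv)² = 12910.8 − 11793.96 = 1116.84
r = -1322.28 / √(3164.61 × 1116.84) = -1322.28 / 1879.9902 ≈ -0.703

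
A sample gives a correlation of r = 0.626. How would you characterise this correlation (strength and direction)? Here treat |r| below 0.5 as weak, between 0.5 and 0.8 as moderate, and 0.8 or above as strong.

moderate positive

r = 0.626 > 0 so the relationship is positive.
|r| = 0.626, which falls in the moderate range.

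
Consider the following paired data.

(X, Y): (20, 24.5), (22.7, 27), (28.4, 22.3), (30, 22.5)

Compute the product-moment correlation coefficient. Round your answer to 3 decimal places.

-0.736

n = 4, ΣX = 101.1, ΣY = 96.3, ΣX² = 2621.85, ΣY² = 2332.79, ΣXY = 2411.22
nΣXY − ΣXΣY = 9644.88 − 9735.93 = -91.05
nΣX² − (ΣX)² = 10487.4 − 10221.21 = 266.19; nΣY² − (ΣY)² = 9331.16 − 9273.69 = 57.47
r = -91.05 / √(266.19 × 57.47) = -91.05 / 123.6848 ≈ -0.736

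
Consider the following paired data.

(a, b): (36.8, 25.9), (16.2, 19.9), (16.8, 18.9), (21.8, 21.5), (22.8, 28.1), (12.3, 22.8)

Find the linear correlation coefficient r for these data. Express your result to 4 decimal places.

0.5749

n = 6, Σa = 126.7, Σb = 137.1, Σa² = 3045.29, Σb² = 3195.73, Σab = 2982.84
nΣab − ΣaΣb = 17897.04 − 17370.57 = 526.47
nΣa² − (Σa)² = 18271.74 − 16052.89 = 2218.85; nΣb² − (Σb)² = 19174.38 − 18796.41 = 377.97
r = 526.47 / √(2218.85 × 377.97) = 526.47 / 915.7831 ≈ 0.5749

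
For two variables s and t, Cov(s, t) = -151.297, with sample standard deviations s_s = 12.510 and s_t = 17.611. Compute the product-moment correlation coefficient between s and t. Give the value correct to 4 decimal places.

-0.6867

r = Cov(s,t) / (s_s · s_t) = -151.297 / (12.510 × 17.611)
  = -151.297 / 220.3136 ≈ -0.6867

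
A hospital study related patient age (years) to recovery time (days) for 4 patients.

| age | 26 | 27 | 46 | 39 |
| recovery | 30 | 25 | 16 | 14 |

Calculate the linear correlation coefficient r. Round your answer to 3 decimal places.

n = 4, Σx = 138, Σy = 85, Σx² = 5042, Σy² = 1977, Σxy = 2737
nΣxy − ΣxΣy = 10948 − 11730 = -782
nΣx² − (Σx)² = 20168 − 19044 = 1124; nΣy² − (Σy)² = 7908 − 7225 = 683
r = -782 / √(1124 × 683) = -782 / 876.1803 ≈ -0.893

-0.893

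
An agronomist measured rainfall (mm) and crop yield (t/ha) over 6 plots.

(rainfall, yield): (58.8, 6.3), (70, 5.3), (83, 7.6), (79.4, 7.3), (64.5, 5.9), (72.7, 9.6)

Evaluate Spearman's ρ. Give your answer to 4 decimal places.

0.6000

Rank rainfall: 1, 3, 6, 5, 2, 4
Rank yield: 3, 1, 5, 4, 2, 6
d = rank(rainfall) − rank(yield): -2, 2, 1, 1, 0, -2; Σd² = 14
ρ = 1 − 6Σd² / [n(n²−1)] = 1 − 6×14 / (6×35) = 1 − 84/210 ≈ 0.6000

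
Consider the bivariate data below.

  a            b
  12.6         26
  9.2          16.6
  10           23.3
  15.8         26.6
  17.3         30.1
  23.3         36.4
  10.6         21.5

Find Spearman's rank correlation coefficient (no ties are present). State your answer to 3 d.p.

Rank a: 4, 1, 2, 5, 6, 7, 3
Rank b: 4, 1, 3, 5, 6, 7, 2
d = rank(a) − rank(b): 0, 0, -1, 0, 0, 0, 1; Σd² = 2
ρ = 1 − 6Σd² / [n(n²−1)] = 1 − 6×2 / (7×48) = 1 − 12/336 ≈ 0.964

0.964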